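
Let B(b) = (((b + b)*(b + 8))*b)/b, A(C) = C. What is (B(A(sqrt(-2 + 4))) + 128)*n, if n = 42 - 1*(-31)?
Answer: 9636 + 1168*sqrt(2) ≈ 11288.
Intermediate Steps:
n = 73 (n = 42 + 31 = 73)
B(b) = 2*b*(8 + b) (B(b) = (((2*b)*(8 + b))*b)/b = ((2*b*(8 + b))*b)/b = (2*b**2*(8 + b))/b = 2*b*(8 + b))
(B(A(sqrt(-2 + 4))) + 128)*n = (2*sqrt(-2 + 4)*(8 + sqrt(-2 + 4)) + 128)*73 = (2*sqrt(2)*(8 + sqrt(2)) + 128)*73 = (128 + 2*sqrt(2)*(8 + sqrt(2)))*73 = 9344 + 146*sqrt(2)*(8 + sqrt(2))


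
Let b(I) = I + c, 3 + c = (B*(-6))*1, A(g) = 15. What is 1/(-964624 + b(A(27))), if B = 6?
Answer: -1/964648 ≈ -1.0366e-6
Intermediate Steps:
c = -39 (c = -3 + (6*(-6))*1 = -3 - 36*1 = -3 - 36 = -39)
b(I) = -39 + I (b(I) = I - 39 = -39 + I)
1/(-964624 + b(A(27))) = 1/(-964624 + (-39 + 15)) = 1/(-964624 - 24) = 1/(-964648) = -1/964648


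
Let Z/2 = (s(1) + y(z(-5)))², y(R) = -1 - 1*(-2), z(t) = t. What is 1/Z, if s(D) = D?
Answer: ⅛ ≈ 0.12500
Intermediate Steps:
y(R) = 1 (y(R) = -1 + 2 = 1)
Z = 8 (Z = 2*(1 + 1)² = 2*2² = 2*4 = 8)
1/Z = 1/8 = ⅛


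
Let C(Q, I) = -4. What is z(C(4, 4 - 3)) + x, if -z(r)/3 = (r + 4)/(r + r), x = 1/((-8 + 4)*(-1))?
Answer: ¼ ≈ 0.25000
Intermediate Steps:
x = ¼ (x = 1/(-4*(-1)) = 1/4 = ¼ ≈ 0.25000)
z(r) = -3*(4 + r)/(2*r) (z(r) = -3*(r + 4)/(r + r) = -3*(4 + r)/(2*r))
z(C(4, 4 - 3)) + x = (-3/2 - 6/(-4)) + ¼ = (-3/2 - 6*(-¼)) + ¼ = (-3/2 + 3/2) + ¼ = 0 + ¼ = ¼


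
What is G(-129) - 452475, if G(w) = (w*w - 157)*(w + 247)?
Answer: 1492637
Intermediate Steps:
G(w) = (-157 + w²)*(247 + w) (G(w) = (w² - 157)*(247 + w) = (-157 + w²)*(247 + w))
G(-129) - 452475 = (-38779 + (-129)³ - 157*(-129) + 247*(-129)²) - 452475 = (-38779 - 2146689 + 20253 + 247*16641) - 452475 = (-38779 - 2146689 + 20253 + 4110327) - 452475 = 1945112 - 452475 = 1492637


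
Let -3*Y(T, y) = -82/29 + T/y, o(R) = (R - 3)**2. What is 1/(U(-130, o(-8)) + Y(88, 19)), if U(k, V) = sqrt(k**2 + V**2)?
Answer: 1643082/86181924233 + 2732409*sqrt(31541)/86181924233 ≈ 0.0056498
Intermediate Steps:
o(R) = (-3 + R)**2
U(k, V) = sqrt(V**2 + k**2)
Y(T, y) = 82/87 - T/(3*y) (Y(T, y) = -(-82/29 + T/y)/3 = 82/87 - T/(3*y))
1/(U(-130, o(-8)) + Y(88, 19)) = 1/(sqrt(((-3 - 8)**2)**2 + (-130)**2) + (82/87 - 1/3*88/19)) = 1/(sqrt(((-11)**2)**2 + 16900) + (82/87 - 1/3*88*1/19)) = 1/(sqrt(121**2 + 16900) + (82/87 - 88/57)) = 1/(sqrt(14641 + 16900) - 994/1653) = 1/(sqrt(31541) - 994/1653) = 1/(-994/1653 + sqrt(31541))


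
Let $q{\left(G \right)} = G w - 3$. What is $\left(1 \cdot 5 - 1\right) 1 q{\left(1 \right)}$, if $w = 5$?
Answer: $8$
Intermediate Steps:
$q{\left(G \right)} = -3 + 5 G$ ($q{\left(G \right)} = G 5 - 3 = 5 G - 3 = -3 + 5 G$)
$\left(1 \cdot 5 - 1\right) 1 q{\left(1 \right)} = \left(1 \cdot 5 - 1\right) 1 \left(-3 + 5 \cdot 1\right) = \left(5 - 1\right) 1 \left(-3 + 5\right) = 4 \cdot 1 \cdot 2 = 4 \cdot 2 = 8$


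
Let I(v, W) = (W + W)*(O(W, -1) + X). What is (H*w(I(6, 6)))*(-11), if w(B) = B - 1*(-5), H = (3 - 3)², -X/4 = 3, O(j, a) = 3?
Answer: 0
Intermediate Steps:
X = -12 (X = -4*3 = -12)
I(v, W) = -18*W (I(v, W) = (W + W)*(3 - 12) = (2*W)*(-9) = -18*W)
H = 0 (H = 0² = 0)
w(B) = 5 + B (w(B) = B + 5 = 5 + B)
(H*w(I(6, 6)))*(-11) = (0*(5 - 18*6))*(-11) = (0*(5 - 108))*(-11) = (0*(-103))*(-11) = 0*(-11) = 0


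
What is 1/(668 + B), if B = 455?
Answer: 1/1123 ≈ 0.00089047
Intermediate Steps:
1/(668 + B) = 1/(668 + 455) = 1/1123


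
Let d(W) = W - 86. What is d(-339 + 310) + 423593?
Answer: 423478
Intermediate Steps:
d(W) = -86 + W
d(-339 + 310) + 423593 = (-86 + (-339 + 310)) + 423593 = (-86 - 29) + 423593 = -115 + 423593 = 423478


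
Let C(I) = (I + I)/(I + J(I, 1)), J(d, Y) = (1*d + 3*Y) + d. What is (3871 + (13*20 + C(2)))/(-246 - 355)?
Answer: -37183/5409 ≈ -6.8743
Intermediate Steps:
J(d, Y) = 2*d + 3*Y (J(d, Y) = (d + 3*Y) + d = 2*d + 3*Y)
C(I) = 2*I/(3 + 3*I) (C(I) = (I + I)/(I + (2*I + 3*1)) = (2*I)/(I + (2*I + 3)) = (2*I)/(I + (3 + 2*I)) = (2*I)/(3 + 3*I) = 2*I/(3 + 3*I))
(3871 + (13*20 + C(2)))/(-246 - 355) = (3871 + (13*20 + (⅔)*2/(1 + 2)))/(-246 - 355) = (3871 + (260 + (⅔)*2/3))/(-601) = (3871 + (260 + (⅔)*2*(⅓)))*(-1/601) = (3871 + (260 + 4/9))*(-1/601) = (3871 + 2344/9)*(-1/601) = (37183/9)*(-1/601) = -37183/5409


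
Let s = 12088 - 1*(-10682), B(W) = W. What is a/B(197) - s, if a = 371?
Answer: -4485319/197 ≈ -22768.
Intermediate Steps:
s = 22770 (s = 12088 + 10682 = 22770)
a/B(197) - s = 371/197 - 1*22770 = 371*(1/197) - 22770 = 371/197 - 22770 = -4485319/197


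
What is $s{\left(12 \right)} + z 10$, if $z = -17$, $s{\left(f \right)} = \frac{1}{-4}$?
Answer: $- \frac{681}{4} \approx -170.25$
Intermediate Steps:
$s{\left(f \right)} = - \frac{1}{4}$
$s{\left(12 \right)} + z 10 = - \frac{1}{4} - 170 = - \frac{681}{4}$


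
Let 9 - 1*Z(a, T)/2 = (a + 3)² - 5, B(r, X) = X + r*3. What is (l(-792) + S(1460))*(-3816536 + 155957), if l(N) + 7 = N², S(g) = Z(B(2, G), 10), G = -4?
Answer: -2296043269065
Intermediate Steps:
B(r, X) = X + 3*r
Z(a, T) = 28 - 2*(3 + a)² (Z(a, T) = 18 - 2*((a + 3)² - 5) = 18 - 2*((3 + a)² - 5) = 18 - 2*(-5 + (3 + a)²) = 18 + (10 - 2*(3 + a)²) = 28 - 2*(3 + a)²)
S(g) = -22 (S(g) = 28 - 2*(3 + (-4 + 3*2))² = 28 - 2*(3 + (-4 + 6))² = 28 - 2*(3 + 2)² = 28 - 2*5² = 28 - 2*25 = 28 - 50 = -22)
l(N) = -7 + N²
(l(-792) + S(1460))*(-3816536 + 155957) = ((-7 + (-792)²) - 22)*(-3816536 + 155957) = ((-7 + 627264) - 22)*(-3660579) = (627257 - 22)*(-3660579) = 627235*(-3660579) = -2296043269065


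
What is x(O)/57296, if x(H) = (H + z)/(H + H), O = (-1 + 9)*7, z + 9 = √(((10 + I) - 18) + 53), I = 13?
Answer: 47/6417152 + √58/6417152 ≈ 8.5109e-6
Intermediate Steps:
z = -9 + √58 (z = -9 + √(((10 + 13) - 18) + 53) = -9 + √((23 - 18) + 53) = -9 + √(5 + 53) = -9 + √58 ≈ -1.3842)
O = 56 (O = 8*7 = 56)
x(H) = (-9 + H + √58)/(2*H) (x(H) = (H + (-9 + √58))/(H + H) = (-9 + H + √58)/((2*H)) = (-9 + H + √58)*(1/(2*H)) = (-9 + H + √58)/(2*H))
x(O)/57296 = ((½)*(-9 + 56 + √58)/56)/57296 = ((½)*(1/56)*(47 + √58))*(1/57296) = (47/112 + √58/112)*(1/57296) = 47/6417152 + √58/6417152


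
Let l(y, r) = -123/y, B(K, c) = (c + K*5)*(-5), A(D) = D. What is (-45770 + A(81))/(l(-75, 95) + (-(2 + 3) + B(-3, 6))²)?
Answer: -1142225/40041 ≈ -28.526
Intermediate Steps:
B(K, c) = -25*K - 5*c (B(K, c) = (c + 5*K)*(-5) = -25*K - 5*c)
(-45770 + A(81))/(l(-75, 95) + (-(2 + 3) + B(-3, 6))²) = (-45770 + 81)/(-123/(-75) + (-(2 + 3) + (-25*(-3) - 5*6))²) = -45689/(-123*(-1/75) + (-1*5 + (75 - 30))²) = -45689/(41/25 + (-5 + 45)²) = -45689/(41/25 + 40²) = -45689/(41/25 + 1600) = -45689/40041/25 = -45689*25/40041 = -1142225/40041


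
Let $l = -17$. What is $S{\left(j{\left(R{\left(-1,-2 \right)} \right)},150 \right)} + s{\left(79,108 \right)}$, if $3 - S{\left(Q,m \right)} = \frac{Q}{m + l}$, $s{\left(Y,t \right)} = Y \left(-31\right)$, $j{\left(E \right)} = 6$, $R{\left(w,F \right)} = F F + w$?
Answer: $- \frac{325324}{133} \approx -2446.0$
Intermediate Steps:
$R{\left(w,F \right)} = w + F^{2}$ ($R{\left(w,F \right)} = F^{2} + w = w + F^{2}$)
$s{\left(Y,t \right)} = - 31 Y$
$S{\left(Q,m \right)} = 3 - \frac{Q}{-17 + m}$ ($S{\left(Q,m \right)} = 3 - \frac{Q}{m - 17} = 3 - \frac{Q}{-17 + m}$)
$S{\left(j{\left(R{\left(-1,-2 \right)} \right)},150 \right)} + s{\left(79,108 \right)} = \frac{-51 - 6 + 3 \cdot 150}{-17 + 150} - 2449 = \frac{-51 - 6 + 450}{133} - 2449 = \frac{1}{133} \cdot 393 - 2449 = \frac{393}{133} - 2449 = - \frac{325324}{133}$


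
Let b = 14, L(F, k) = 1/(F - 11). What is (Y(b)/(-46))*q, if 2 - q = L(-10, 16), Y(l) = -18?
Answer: 129/161 ≈ 0.80124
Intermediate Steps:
L(F, k) = 1/(-11 + F)
q = 43/21 (q = 2 - 1/(-11 - 10) = 2 - 1/(-21) = 2 - 1*(-1/21) = 2 + 1/21 = 43/21 ≈ 2.0476)
(Y(b)/(-46))*q = -18/(-46)*(43/21) = -18*(-1/46)*(43/21) = (9/23)*(43/21) = 129/161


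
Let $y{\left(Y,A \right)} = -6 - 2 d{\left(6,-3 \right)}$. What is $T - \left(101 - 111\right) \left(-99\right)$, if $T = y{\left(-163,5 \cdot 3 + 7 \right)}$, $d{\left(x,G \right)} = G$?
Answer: $-990$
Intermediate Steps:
$y{\left(Y,A \right)} = 0$ ($y{\left(Y,A \right)} = -6 - -6 = -6 + 6 = 0$)
$T = 0$
$T - \left(101 - 111\right) \left(-99\right) = 0 - \left(101 - 111\right) \left(-99\right) = 0 - \left(-10\right) \left(-99\right) = 0 - 990 = -990$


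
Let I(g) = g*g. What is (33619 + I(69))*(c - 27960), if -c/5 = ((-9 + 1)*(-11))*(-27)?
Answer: -617150400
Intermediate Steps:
I(g) = g**2
c = 11880 (c = -5*(-9 + 1)*(-11)*(-27) = -5*(-8*(-11))*(-27) = -440*(-27) = -5*(-2376) = 11880)
(33619 + I(69))*(c - 27960) = (33619 + 69**2)*(11880 - 27960) = (33619 + 4761)*(-16080) = 38380*(-16080) = -617150400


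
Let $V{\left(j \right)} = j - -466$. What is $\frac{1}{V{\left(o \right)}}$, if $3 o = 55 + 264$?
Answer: $\frac{3}{1717} \approx 0.0017472$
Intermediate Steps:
$o = \frac{319}{3}$ ($o = \frac{55 + 264}{3} = \frac{1}{3} \cdot 319 = \frac{319}{3} \approx 106.33$)
$V{\left(j \right)} = 466 + j$ ($V{\left(j \right)} = j + 466 = 466 + j$)
$\frac{1}{V{\left(o \right)}} = \frac{1}{466 + \frac{319}{3}} = \frac{1}{\frac{1717}{3}} = \frac{3}{1717}$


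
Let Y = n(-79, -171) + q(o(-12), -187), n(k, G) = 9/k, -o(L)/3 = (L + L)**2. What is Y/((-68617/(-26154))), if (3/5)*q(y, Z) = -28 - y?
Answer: 5853901614/5420743 ≈ 1079.9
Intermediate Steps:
o(L) = -12*L**2 (o(L) = -3*(L + L)**2 = -3*4*L**2 = -12*L**2)
q(y, Z) = -140/3 - 5*y/3 (q(y, Z) = 5*(-28 - y)/3 = -140/3 - 5*y/3)
Y = 671473/237 (Y = 9/(-79) + (-140/3 - (-20)*(-12)**2) = 9*(-1/79) + (-140/3 - (-20)*144) = -9/79 + (-140/3 - 5/3*(-1728)) = -9/79 + (-140/3 + 2880) = -9/79 + 8500/3 = 671473/237 ≈ 2833.2)
Y/((-68617/(-26154))) = 671473/(237*((-68617/(-26154)))) = 671473/(237*((-68617*(-1/26154)))) = 671473/(237*(68617/26154)) = (671473/237)*(26154/68617) = 5853901614/5420743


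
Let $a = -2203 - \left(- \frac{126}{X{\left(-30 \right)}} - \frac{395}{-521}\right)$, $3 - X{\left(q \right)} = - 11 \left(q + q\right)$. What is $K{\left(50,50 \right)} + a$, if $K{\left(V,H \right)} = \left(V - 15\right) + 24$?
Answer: $- \frac{81578881}{38033} \approx -2144.9$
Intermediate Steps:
$X{\left(q \right)} = 3 + 22 q$ ($X{\left(q \right)} = 3 - - 11 \left(q + q\right) = 3 - - 11 \cdot 2 q = 3 - - 22 q = 3 + 22 q$)
$a = - \frac{83822828}{38033}$ ($a = -2203 - \left(- \frac{126}{3 + 22 \left(-30\right)} - \frac{395}{-521}\right) = -2203 - \left(- \frac{126}{3 - 660} - - \frac{395}{521}\right) = -2203 - \left(- \frac{126}{-657} + \frac{395}{521}\right) = -2203 - \left(\left(-126\right) \left(- \frac{1}{657}\right) + \frac{395}{521}\right) = -2203 - \left(\frac{14}{73} + \frac{395}{521}\right) = -2203 - \frac{36129}{38033} = - \frac{83822828}{38033} \approx -2203.9$)
$K{\left(V,H \right)} = 9 + V$ ($K{\left(V,H \right)} = \left(-15 + V\right) + 24 = 9 + V$)
$K{\left(50,50 \right)} + a = \left(9 + 50\right) - \frac{83822828}{38033} = 59 - \frac{83822828}{38033} = - \frac{81578881}{38033}$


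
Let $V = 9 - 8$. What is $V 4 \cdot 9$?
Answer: $36$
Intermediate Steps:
$V = 1$
$V 4 \cdot 9 = 1 \cdot 4 \cdot 9 = 4 \cdot 9 = 36$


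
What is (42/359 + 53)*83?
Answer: 1582727/359 ≈ 4408.7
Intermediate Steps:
(42/359 + 53)*83 = (19069/359)*83 = 1582727/359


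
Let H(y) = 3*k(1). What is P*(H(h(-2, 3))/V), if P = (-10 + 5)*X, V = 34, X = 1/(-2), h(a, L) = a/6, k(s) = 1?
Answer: 15/68 ≈ 0.22059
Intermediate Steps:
h(a, L) = a/6 (h(a, L) = a*(⅙) = a/6)
X = -½ ≈ -0.50000
H(y) = 3 (H(y) = 3*1 = 3)
P = 5/2 (P = (-10 + 5)*(-½) = -5*(-½) = 5/2 ≈ 2.5000)
P*(H(h(-2, 3))/V) = 5*(3/34)/2 = 5*(3*(1/34))/2 = (5/2)*(3/34) = 15/68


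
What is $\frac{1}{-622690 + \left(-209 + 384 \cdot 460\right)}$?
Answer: $- \frac{1}{446259} \approx -2.2408 \cdot 10^{-6}$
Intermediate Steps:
$\frac{1}{-622690 + \left(-209 + 384 \cdot 460\right)} = \frac{1}{-622690 + \left(-209 + 176640\right)} = \frac{1}{-622690 + 176431} = \frac{1}{-446259} = - \frac{1}{446259}$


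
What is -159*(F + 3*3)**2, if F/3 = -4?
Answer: -1431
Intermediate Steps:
F = -12 (F = 3*(-4) = -12)
-159*(F + 3*3)**2 = -159*(-12 + 3*3)**2 = -159*(-12 + 9)**2 = -159*(-3)**2 = -159*9 = -1431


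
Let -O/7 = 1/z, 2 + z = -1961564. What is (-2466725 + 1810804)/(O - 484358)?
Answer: 183804618898/135728597803 ≈ 1.3542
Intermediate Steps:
z = -1961566 (z = -2 - 1961564 = -1961566)
O = 7/1961566 (O = -7/(-1961566) = -7*(-1/1961566) = 7/1961566 ≈ 3.5686e-6)
(-2466725 + 1810804)/(O - 484358) = (-2466725 + 1810804)/(7/1961566 - 484358) = -655921/(-950100184621/1961566) = -655921*(-1961566/950100184621) = 183804618898/135728597803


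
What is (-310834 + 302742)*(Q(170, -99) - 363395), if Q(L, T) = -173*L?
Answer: 3178578060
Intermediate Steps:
(-310834 + 302742)*(Q(170, -99) - 363395) = (-310834 + 302742)*(-173*170 - 363395) = -8092*(-29410 - 363395) = -8092*(-392805) = 3178578060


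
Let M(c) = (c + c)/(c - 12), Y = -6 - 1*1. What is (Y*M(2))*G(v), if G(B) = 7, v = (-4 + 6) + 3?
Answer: 98/5 ≈ 19.600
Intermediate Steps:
Y = -7 (Y = -6 - 1 = -7)
M(c) = 2*c/(-12 + c) (M(c) = (2*c)/(-12 + c) = 2*c/(-12 + c))
v = 5 (v = 2 + 3 = 5)
(Y*M(2))*G(v) = -14*2/(-12 + 2)*7 = -14*2/(-10)*7 = -14*2*(-1)/10*7 = -7*(-2/5)*7 = (14/5)*7 = 98/5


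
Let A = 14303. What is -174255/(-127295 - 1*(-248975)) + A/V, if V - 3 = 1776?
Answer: 10595477/1603472 ≈ 6.6078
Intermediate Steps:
V = 1779 (V = 3 + 1776 = 1779)
-174255/(-127295 - 1*(-248975)) + A/V = -174255/(-127295 - 1*(-248975)) + 14303/1779 = -174255/(-127295 + 248975) + 14303*(1/1779) = -174255/121680 + 14303/1779 = -174255*1/121680 + 14303/1779 = -11617/8112 + 14303/1779 = 10595477/1603472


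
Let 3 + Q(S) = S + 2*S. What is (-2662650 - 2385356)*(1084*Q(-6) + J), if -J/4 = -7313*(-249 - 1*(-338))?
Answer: -13027207355984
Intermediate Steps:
Q(S) = -3 + 3*S (Q(S) = -3 + (S + 2*S) = -3 + 3*S)
J = 2603428 (J = -(-29252)*(-249 - 1*(-338)) = -(-29252)*(-249 + 338) = -(-29252)*89 = -4*(-650857) = 2603428)
(-2662650 - 2385356)*(1084*Q(-6) + J) = (-2662650 - 2385356)*(1084*(-3 + 3*(-6)) + 2603428) = -5048006*(1084*(-3 - 18) + 2603428) = -5048006*(1084*(-21) + 2603428) = -5048006*(-22764 + 2603428) = -5048006*2580664 = -13027207355984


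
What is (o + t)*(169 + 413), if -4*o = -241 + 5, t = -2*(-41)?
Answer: 82062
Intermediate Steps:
t = 82
o = 59 (o = -(-241 + 5)/4 = -¼*(-236) = 59)
(o + t)*(169 + 413) = (59 + 82)*(169 + 413) = 141*582 = 82062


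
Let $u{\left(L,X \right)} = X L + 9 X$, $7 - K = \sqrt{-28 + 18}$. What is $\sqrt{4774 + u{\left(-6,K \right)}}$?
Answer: $\sqrt{4795 - 3 i \sqrt{10}} \approx 69.246 - 0.0685 i$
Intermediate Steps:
$K = 7 - i \sqrt{10}$ ($K = 7 - \sqrt{-28 + 18} = 7 - \sqrt{-10} = 7 - i \sqrt{10} \approx 7.0 - 3.1623 i$)
$u{\left(L,X \right)} = 9 X + L X$ ($u{\left(L,X \right)} = L X + 9 X = 9 X + L X$)
$\sqrt{4774 + u{\left(-6,K \right)}} = \sqrt{4774 + \left(7 - i \sqrt{10}\right) \left(9 - 6\right)} = \sqrt{4774 + \left(7 - i \sqrt{10}\right) 3} = \sqrt{4774 + \left(21 - 3 i \sqrt{10}\right)} = \sqrt{4795 - 3 i \sqrt{10}}$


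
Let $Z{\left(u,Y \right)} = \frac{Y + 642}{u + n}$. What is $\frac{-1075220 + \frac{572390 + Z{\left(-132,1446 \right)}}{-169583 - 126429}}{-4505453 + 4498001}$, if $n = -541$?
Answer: $\frac{35700249075517}{247426366392} \approx 144.29$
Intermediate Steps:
$Z{\left(u,Y \right)} = \frac{642 + Y}{-541 + u}$ ($Z{\left(u,Y \right)} = \frac{Y + 642}{u - 541} = \frac{642 + Y}{-541 + u}$)
$\frac{-1075220 + \frac{572390 + Z{\left(-132,1446 \right)}}{-169583 - 126429}}{-4505453 + 4498001} = \frac{-1075220 + \frac{572390 + \frac{642 + 1446}{-541 - 132}}{-169583 - 126429}}{-4505453 + 4498001} = \frac{-1075220 + \frac{572390 + \frac{1}{-673} \cdot 2088}{-296012}}{-7452} = \left(-1075220 + \left(572390 - \frac{2088}{673}\right) \left(- \frac{1}{296012}\right)\right) \left(- \frac{1}{7452}\right) = \left(-1075220 + \frac{385216382}{673} \left(- \frac{1}{296012}\right)\right) \left(- \frac{1}{7452}\right) = \left(-1075220 - \frac{192608191}{99608038}\right) \left(- \frac{1}{7452}\right) = \left(- \frac{107100747226551}{99608038}\right) \left(- \frac{1}{7452}\right) = \frac{35700249075517}{247426366392}$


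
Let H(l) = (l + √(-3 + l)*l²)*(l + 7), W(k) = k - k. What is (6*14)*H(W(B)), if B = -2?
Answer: 0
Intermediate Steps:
W(k) = 0
H(l) = (7 + l)*(l + l²*√(-3 + l)) (H(l) = (l + l²*√(-3 + l))*(7 + l) = (7 + l)*(l + l²*√(-3 + l)))
(6*14)*H(W(B)) = (6*14)*(0*(7 + 0 + 0²*√(-3 + 0) + 7*0*√(-3 + 0))) = 84*(0*(7 + 0 + 0*√(-3) + 7*0*√(-3))) = 84*(0*(7 + 0 + 0*(I*√3) + 7*0*(I*√3))) = 84*(0*(7 + 0 + 0 + 0)) = 84*(0*7) = 84*0 = 0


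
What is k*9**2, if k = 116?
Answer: 9396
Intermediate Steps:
k*9**2 = 116*9**2 = 116*81 = 9396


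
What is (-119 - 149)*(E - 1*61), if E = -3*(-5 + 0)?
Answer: 12328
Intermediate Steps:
E = 15 (E = -3*(-5) = 15)
(-119 - 149)*(E - 1*61) = (-119 - 149)*(15 - 1*61) = -268*(15 - 61) = -268*(-46) = 12328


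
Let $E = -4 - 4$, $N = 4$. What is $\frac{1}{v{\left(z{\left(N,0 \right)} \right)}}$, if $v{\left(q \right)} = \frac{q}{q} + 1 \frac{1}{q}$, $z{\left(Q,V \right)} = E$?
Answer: $\frac{8}{7} \approx 1.1429$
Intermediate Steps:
$E = -8$ ($E = -4 - 4 = -8$)
$z{\left(Q,V \right)} = -8$
$v{\left(q \right)} = 1 + \frac{1}{q}$
$\frac{1}{v{\left(z{\left(N,0 \right)} \right)}} = \frac{1}{\frac{1}{-8} \left(1 - 8\right)} = \frac{1}{\left(- \frac{1}{8}\right) \left(-7\right)} = \frac{1}{\frac{7}{8}} = \frac{8}{7}$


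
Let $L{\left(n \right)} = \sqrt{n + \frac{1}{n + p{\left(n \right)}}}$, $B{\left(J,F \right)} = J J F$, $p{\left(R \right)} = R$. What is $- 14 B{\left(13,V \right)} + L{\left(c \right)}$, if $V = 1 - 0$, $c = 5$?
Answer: $-2366 + \frac{\sqrt{510}}{10} \approx -2363.7$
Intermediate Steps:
$V = 1$ ($V = 1 + 0 = 1$)
$B{\left(J,F \right)} = F J^{2}$ ($B{\left(J,F \right)} = J F J = F J^{2}$)
$L{\left(n \right)} = \sqrt{n + \frac{1}{2 n}}$ ($L{\left(n \right)} = \sqrt{n + \frac{1}{n + n}} = \sqrt{n + \frac{1}{2 n}}$)
$- 14 B{\left(13,V \right)} + L{\left(c \right)} = - 14 \cdot 1 \cdot 13^{2} + \frac{\sqrt{\frac{2}{5} + 4 \cdot 5}}{2} = - 14 \cdot 1 \cdot 169 + \frac{\sqrt{2 \cdot \frac{1}{5} + 20}}{2} = \left(-14\right) 169 + \frac{\sqrt{\frac{2}{5} + 20}}{2} = -2366 + \frac{\sqrt{\frac{102}{5}}}{2} = -2366 + \frac{\frac{1}{5} \sqrt{510}}{2} = -2366 + \frac{\sqrt{510}}{10}$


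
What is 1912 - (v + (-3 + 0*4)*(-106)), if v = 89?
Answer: 1505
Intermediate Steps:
1912 - (v + (-3 + 0*4)*(-106)) = 1912 - (89 + (-3 + 0*4)*(-106)) = 1912 - (89 + (-3 + 0)*(-106)) = 1912 - (89 - 3*(-106)) = 1912 - (89 + 318) = 1912 - 1*407 = 1912 - 407 = 1505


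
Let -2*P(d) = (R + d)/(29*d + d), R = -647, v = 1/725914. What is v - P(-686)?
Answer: 69120323/2134187160 ≈ 0.032387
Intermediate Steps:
v = 1/725914 ≈ 1.3776e-6
P(d) = -(-647 + d)/(60*d) (P(d) = -(-647 + d)/(2*(29*d + d)) = -(-647 + d)/(2*(30*d)) = -(-647 + d)*1/(30*d)/2 = -(-647 + d)/(60*d))
v - P(-686) = 1/725914 - (647 - 1*(-686))/(60*(-686)) = 1/725914 - (-1)*(647 + 686)/(60*686) = 1/725914 - (-1)*1333/(60*686) = 1/725914 - 1*(-1333/41160) = 1/725914 + 1333/41160 = 69120323/2134187160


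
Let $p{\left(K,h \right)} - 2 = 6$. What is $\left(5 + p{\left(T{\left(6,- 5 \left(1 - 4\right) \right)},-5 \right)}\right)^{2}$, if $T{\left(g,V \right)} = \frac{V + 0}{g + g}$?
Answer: $169$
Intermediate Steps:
$T{\left(g,V \right)} = \frac{V}{2 g}$
$p{\left(K,h \right)} = 8$ ($p{\left(K,h \right)} = 2 + 6 = 8$)
$\left(5 + p{\left(T{\left(6,- 5 \left(1 - 4\right) \right)},-5 \right)}\right)^{2} = \left(5 + 8\right)^{2} = 13^{2} = 169$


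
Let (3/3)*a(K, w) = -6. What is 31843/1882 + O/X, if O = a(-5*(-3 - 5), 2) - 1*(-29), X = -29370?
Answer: 233796406/13818585 ≈ 16.919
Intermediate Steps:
a(K, w) = -6
O = 23 (O = -6 - 1*(-29) = -6 + 29 = 23)
31843/1882 + O/X = 31843/1882 + 23/(-29370) = 31843*(1/1882) + 23*(-1/29370) = 31843/1882 - 23/29370 = 233796406/13818585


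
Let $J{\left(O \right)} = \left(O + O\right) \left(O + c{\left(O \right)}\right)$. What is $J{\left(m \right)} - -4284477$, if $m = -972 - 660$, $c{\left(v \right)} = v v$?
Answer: $-8683804611$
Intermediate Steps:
$c{\left(v \right)} = v^{2}$
$m = -1632$ ($m = -972 - 660 = -1632$)
$J{\left(O \right)} = 2 O \left(O + O^{2}\right)$ ($J{\left(O \right)} = \left(O + O\right) \left(O + O^{2}\right) = 2 O \left(O + O^{2}\right)$)
$J{\left(m \right)} - -4284477 = 2 \left(-1632\right)^{2} \left(1 - 1632\right) - -4284477 = 2 \cdot 2663424 \left(-1631\right) + 4284477 = -8688089088 + 4284477 = -8683804611$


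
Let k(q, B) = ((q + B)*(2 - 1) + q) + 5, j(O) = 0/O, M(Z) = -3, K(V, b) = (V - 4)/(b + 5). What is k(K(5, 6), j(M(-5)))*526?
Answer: 29982/11 ≈ 2725.6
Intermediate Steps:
K(V, b) = (-4 + V)/(5 + b)
j(O) = 0
k(q, B) = 5 + B + 2*q (k(q, B) = ((B + q)*1 + q) + 5 = ((B + q) + q) + 5 = (B + 2*q) + 5 = 5 + B + 2*q)
k(K(5, 6), j(M(-5)))*526 = (5 + 0 + 2*((-4 + 5)/(5 + 6)))*526 = (5 + 0 + 2*(1/11))*526 = (5 + 0 + 2/11)*526 = (57/11)*526 = 29982/11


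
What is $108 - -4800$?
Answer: $4908$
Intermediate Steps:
$108 - -4800 = 108 + 4800 = 4908$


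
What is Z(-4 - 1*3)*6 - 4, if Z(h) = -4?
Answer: -28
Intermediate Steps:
Z(-4 - 1*3)*6 - 4 = -4*6 - 4 = -24 - 4 = -28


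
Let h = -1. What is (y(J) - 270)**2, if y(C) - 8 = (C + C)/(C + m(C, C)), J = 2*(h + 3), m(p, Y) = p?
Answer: 68121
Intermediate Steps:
J = 4 (J = 2*(-1 + 3) = 2*2 = 4)
y(C) = 9 (y(C) = 8 + (C + C)/(C + C) = 8 + (2*C)/((2*C)) = 8 + (2*C)*(1/(2*C)) = 8 + 1 = 9)
(y(J) - 270)**2 = (9 - 270)**2 = (-261)**2 = 68121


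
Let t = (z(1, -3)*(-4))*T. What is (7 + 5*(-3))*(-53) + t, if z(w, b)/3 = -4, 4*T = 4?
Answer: 472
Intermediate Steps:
T = 1 (T = (¼)*4 = 1)
z(w, b) = -12 (z(w, b) = 3*(-4) = -12)
t = 48 (t = -12*(-4)*1 = 48*1 = 48)
(7 + 5*(-3))*(-53) + t = (7 + 5*(-3))*(-53) + 48 = (7 - 15)*(-53) + 48 = -8*(-53) + 48 = 424 + 48 = 472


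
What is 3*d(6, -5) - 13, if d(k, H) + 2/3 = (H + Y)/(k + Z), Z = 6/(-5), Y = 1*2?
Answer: -135/8 ≈ -16.875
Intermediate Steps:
Y = 2
Z = -6/5 (Z = 6*(-1/5) = -6/5 ≈ -1.2000)
d(k, H) = -2/3 + (2 + H)/(-6/5 + k) (d(k, H) = -2/3 + (H + 2)/(k - 6/5) = -2/3 + (2 + H)/(-6/5 + k))
3*d(6, -5) - 13 = 3*((42 - 10*6 + 15*(-5))/(3*(-6 + 5*6))) - 13 = 3*((42 - 60 - 75)/(3*(-6 + 30))) - 13 = 3*((1/3)*(-93)/24) - 13 = 3*((1/3)*(1/24)*(-93)) - 13 = 3*(-31/24) - 13 = -31/8 - 13 = -135/8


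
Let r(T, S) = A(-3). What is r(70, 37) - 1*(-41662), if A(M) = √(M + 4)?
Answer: 41663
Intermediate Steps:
A(M) = √(4 + M)
r(T, S) = 1 (r(T, S) = √(4 - 3) = √1 = 1)
r(70, 37) - 1*(-41662) = 1 - 1*(-41662) = 1 + 41662 = 41663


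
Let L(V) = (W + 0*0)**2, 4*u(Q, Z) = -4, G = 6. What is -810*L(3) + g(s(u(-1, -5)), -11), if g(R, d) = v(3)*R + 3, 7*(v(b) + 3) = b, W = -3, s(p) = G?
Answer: -51117/7 ≈ -7302.4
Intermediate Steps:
u(Q, Z) = -1 (u(Q, Z) = (1/4)*(-4) = -1)
s(p) = 6
v(b) = -3 + b/7
L(V) = 9 (L(V) = (-3 + 0*0)**2 = (-3 + 0)**2 = (-3)**2 = 9)
g(R, d) = 3 - 18*R/7 (g(R, d) = (-3 + (1/7)*3)*R + 3 = (-3 + 3/7)*R + 3 = -18*R/7 + 3 = 3 - 18*R/7)
-810*L(3) + g(s(u(-1, -5)), -11) = -810*9 + (3 - 18/7*6) = -7290 + (3 - 108/7) = -7290 - 87/7 = -51117/7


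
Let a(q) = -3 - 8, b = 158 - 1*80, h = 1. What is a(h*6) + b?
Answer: 67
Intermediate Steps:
b = 78 (b = 158 - 80 = 78)
a(q) = -11
a(h*6) + b = -11 + 78 = 67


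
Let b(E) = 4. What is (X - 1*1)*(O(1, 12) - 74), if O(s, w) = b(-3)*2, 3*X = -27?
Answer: 660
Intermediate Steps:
X = -9 (X = (1/3)*(-27) = -9)
O(s, w) = 8 (O(s, w) = 4*2 = 8)
(X - 1*1)*(O(1, 12) - 74) = (-9 - 1*1)*(8 - 74) = (-9 - 1)*(-66) = -10*(-66) = 660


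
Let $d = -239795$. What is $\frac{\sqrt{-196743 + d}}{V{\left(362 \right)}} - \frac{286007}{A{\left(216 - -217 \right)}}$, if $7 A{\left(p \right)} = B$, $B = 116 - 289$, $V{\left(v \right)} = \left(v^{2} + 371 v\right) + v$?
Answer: $\frac{2002049}{173} + \frac{i \sqrt{436538}}{265708} \approx 11573.0 + 0.0024866 i$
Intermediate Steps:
$V{\left(v \right)} = v^{2} + 372 v$
$B = -173$
$A{\left(p \right)} = - \frac{173}{7}$ ($A{\left(p \right)} = \frac{1}{7} \left(-173\right) = - \frac{173}{7}$)
$\frac{\sqrt{-196743 + d}}{V{\left(362 \right)}} - \frac{286007}{A{\left(216 - -217 \right)}} = \frac{\sqrt{-196743 - 239795}}{362 \left(372 + 362\right)} - \frac{286007}{- \frac{173}{7}} = \frac{\sqrt{-436538}}{362 \cdot 734} - - \frac{2002049}{173} = \frac{i \sqrt{436538}}{265708} + \frac{2002049}{173} = \frac{2002049}{173} + \frac{i \sqrt{436538}}{265708}$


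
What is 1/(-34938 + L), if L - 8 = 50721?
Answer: 1/15791 ≈ 6.3327e-5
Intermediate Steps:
L = 50729 (L = 8 + 50721 = 50729)
1/(-34938 + L) = 1/(-34938 + 50729) = 1/15791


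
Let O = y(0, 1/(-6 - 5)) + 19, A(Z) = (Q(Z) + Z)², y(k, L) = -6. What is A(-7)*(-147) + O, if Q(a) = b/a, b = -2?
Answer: -6614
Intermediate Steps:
Q(a) = -2/a
A(Z) = (Z - 2/Z)² (A(Z) = (-2/Z + Z)² = (Z - 2/Z)²)
O = 13 (O = -6 + 19 = 13)
A(-7)*(-147) + O = ((-2 + (-7)²)²/(-7)²)*(-147) + 13 = ((-2 + 49)²/49)*(-147) + 13 = ((1/49)*47²)*(-147) + 13 = ((1/49)*2209)*(-147) + 13 = (2209/49)*(-147) + 13 = -6627 + 13 = -6614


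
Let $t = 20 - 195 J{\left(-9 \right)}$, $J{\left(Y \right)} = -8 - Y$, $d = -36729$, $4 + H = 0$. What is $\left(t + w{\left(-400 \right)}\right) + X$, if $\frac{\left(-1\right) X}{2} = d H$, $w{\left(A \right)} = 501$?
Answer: $-293506$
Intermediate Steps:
$H = -4$ ($H = -4 + 0 = -4$)
$X = -293832$ ($X = - 2 \left(\left(-36729\right) \left(-4\right)\right) = \left(-2\right) 146916 = -293832$)
$t = -175$ ($t = 20 - 195 \left(-8 - -9\right) = 20 - 195 \left(-8 + 9\right) = 20 - 195 = -175$)
$\left(t + w{\left(-400 \right)}\right) + X = \left(-175 + 501\right) - 293832 = 326 - 293832 = -293506$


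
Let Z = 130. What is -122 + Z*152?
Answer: 19638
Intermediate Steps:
-122 + Z*152 = -122 + 130*152 = -122 + 19760 = 19638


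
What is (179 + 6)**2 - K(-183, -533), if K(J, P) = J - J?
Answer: 34225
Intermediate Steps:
K(J, P) = 0
(179 + 6)**2 - K(-183, -533) = (179 + 6)**2 - 1*0 = 185**2 + 0 = 34225 + 0 = 34225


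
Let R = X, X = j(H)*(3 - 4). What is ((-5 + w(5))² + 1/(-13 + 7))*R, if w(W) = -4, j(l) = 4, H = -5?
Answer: -970/3 ≈ -323.33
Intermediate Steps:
X = -4 (X = 4*(3 - 4) = 4*(-1) = -4)
R = -4
((-5 + w(5))² + 1/(-13 + 7))*R = ((-5 - 4)² + 1/(-13 + 7))*(-4) = ((-9)² + 1/(-6))*(-4) = (81 - ⅙)*(-4) = (485/6)*(-4) = -970/3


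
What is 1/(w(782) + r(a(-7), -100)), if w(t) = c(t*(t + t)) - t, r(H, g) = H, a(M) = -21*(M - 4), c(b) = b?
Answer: 1/1222497 ≈ 8.1800e-7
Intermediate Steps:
a(M) = 84 - 21*M (a(M) = -21*(-4 + M) = 84 - 21*M)
w(t) = -t + 2*t² (w(t) = t*(t + t) - t = t*(2*t) - t = 2*t² - t = -t + 2*t²)
1/(w(782) + r(a(-7), -100)) = 1/(782*(-1 + 2*782) + (84 - 21*(-7))) = 1/(782*(-1 + 1564) + (84 + 147)) = 1/(782*1563 + 231) = 1/(1222266 + 231) = 1/1222497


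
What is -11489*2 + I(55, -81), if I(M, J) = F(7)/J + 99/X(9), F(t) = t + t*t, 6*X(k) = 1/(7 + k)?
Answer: -1091450/81 ≈ -13475.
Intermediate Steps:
X(k) = 1/(6*(7 + k))
F(t) = t + t²
I(M, J) = 9504 + 56/J (I(M, J) = (7*(1 + 7))/J + 99/((1/(6*(7 + 9)))) = (7*8)/J + 99/(((⅙)/16)) = 56/J + 99/(((⅙)*(1/16))) = 56/J + 99/(1/96) = 56/J + 99*96 = 56/J + 9504 = 9504 + 56/J)
-11489*2 + I(55, -81) = -11489*2 + (9504 + 56/(-81)) = -22978 + (9504 + 56*(-1/81)) = -22978 + (9504 - 56/81) = -22978 + 769768/81 = -1091450/81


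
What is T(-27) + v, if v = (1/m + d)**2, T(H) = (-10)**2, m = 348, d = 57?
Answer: 405616969/121104 ≈ 3349.3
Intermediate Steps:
T(H) = 100
v = 393506569/121104 (v = (1/348 + 57)**2 = (19837/348)**2 = 393506569/121104 ≈ 3249.3)
T(-27) + v = 100 + 393506569/121104 = 405616969/121104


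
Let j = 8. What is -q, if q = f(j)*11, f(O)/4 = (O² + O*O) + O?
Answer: -5984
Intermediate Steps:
f(O) = 4*O + 8*O² (f(O) = 4*((O² + O*O) + O) = 4*((O² + O²) + O) = 4*(2*O² + O) = 4*(O + 2*O²) = 4*O + 8*O²)
q = 5984 (q = (4*8*(1 + 2*8))*11 = (4*8*(1 + 16))*11 = (4*8*17)*11 = 544*11 = 5984)
-q = -1*5984 = -5984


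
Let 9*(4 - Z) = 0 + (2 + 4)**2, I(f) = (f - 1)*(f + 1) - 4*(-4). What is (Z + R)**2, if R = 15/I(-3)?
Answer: 25/64 ≈ 0.39063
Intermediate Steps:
I(f) = 16 + (1 + f)*(-1 + f) (I(f) = (-1 + f)*(1 + f) + 16 = (1 + f)*(-1 + f) + 16 = 16 + (1 + f)*(-1 + f))
Z = 0 (Z = 4 - (0 + (2 + 4)**2)/9 = 4 - (0 + 6**2)/9 = 4 - (0 + 36)/9 = 4 - 1/9*36 = 4 - 4 = 0)
R = 5/8 (R = 15/(15 + (-3)**2) = 15/(15 + 9) = 15/24 = 15*(1/24) = 5/8 ≈ 0.62500)
(Z + R)**2 = (0 + 5/8)**2 = (5/8)**2 = 25/64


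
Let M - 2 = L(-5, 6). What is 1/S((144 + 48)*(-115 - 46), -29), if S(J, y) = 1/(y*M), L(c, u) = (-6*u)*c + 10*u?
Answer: -7018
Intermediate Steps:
L(c, u) = 10*u - 6*c*u (L(c, u) = -6*c*u + 10*u = 10*u - 6*c*u)
M = 242 (M = 2 + 2*6*(5 - 3*(-5)) = 2 + 2*6*(5 + 15) = 2 + 2*6*20 = 2 + 240 = 242)
S(J, y) = 1/(242*y) (S(J, y) = 1/(y*242) = 1/(242*y))
1/S((144 + 48)*(-115 - 46), -29) = 1/((1/242)/(-29)) = 1/((1/242)*(-1/29)) = 1/(-1/7018) = -7018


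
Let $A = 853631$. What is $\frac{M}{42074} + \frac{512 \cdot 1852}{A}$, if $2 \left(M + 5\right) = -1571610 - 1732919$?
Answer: $- \frac{2741065777957}{71831341388} \approx -38.16$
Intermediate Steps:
$M = - \frac{3304539}{2}$ ($M = -5 + \frac{-1571610 - 1732919}{2} = -5 + \frac{1}{2} \left(-3304529\right) = -5 - \frac{3304529}{2} = - \frac{3304539}{2} \approx -1.6523 \cdot 10^{6}$)
$\frac{M}{42074} + \frac{512 \cdot 1852}{A} = - \frac{3304539}{2 \cdot 42074} + \frac{512 \cdot 1852}{853631} = \left(- \frac{3304539}{2}\right) \frac{1}{42074} + 948224 \cdot \frac{1}{853631} = - \frac{3304539}{84148} + \frac{948224}{853631} = - \frac{2741065777957}{71831341388}$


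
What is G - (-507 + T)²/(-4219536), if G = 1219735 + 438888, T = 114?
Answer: 2332873204459/1406512 ≈ 1.6586e+6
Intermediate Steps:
G = 1658623
G - (-507 + T)²/(-4219536) = 1658623 - (-507 + 114)²/(-4219536) = 1658623 - (-393)²*(-1)/4219536 = 1658623 - 154449*(-1)/4219536 = 1658623 - 1*(-51483/1406512) = 1658623 + 51483/1406512 = 2332873204459/1406512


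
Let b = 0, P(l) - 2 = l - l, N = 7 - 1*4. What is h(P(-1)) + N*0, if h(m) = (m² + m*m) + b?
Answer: 8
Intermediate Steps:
N = 3 (N = 7 - 4 = 3)
P(l) = 2 (P(l) = 2 + (l - l) = 2 + 0 = 2)
h(m) = 2*m² (h(m) = (m² + m*m) + 0 = (m² + m²) + 0 = 2*m² + 0 = 2*m²)
h(P(-1)) + N*0 = 2*2² + 3*0 = 2*4 + 0 = 8 + 0 = 8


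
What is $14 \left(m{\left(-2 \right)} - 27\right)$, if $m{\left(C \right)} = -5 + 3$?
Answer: $-406$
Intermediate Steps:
$m{\left(C \right)} = -2$
$14 \left(m{\left(-2 \right)} - 27\right) = 14 \left(-2 - 27\right) = 14 \left(-29\right) = -406$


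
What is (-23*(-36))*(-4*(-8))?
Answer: 26496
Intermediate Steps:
(-23*(-36))*(-4*(-8)) = 828*32 = 26496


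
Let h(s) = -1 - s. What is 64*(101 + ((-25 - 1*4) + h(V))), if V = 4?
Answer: 4288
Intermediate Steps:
64*(101 + ((-25 - 1*4) + h(V))) = 64*(101 + ((-25 - 1*4) + (-1 - 1*4))) = 64*(101 + ((-25 - 4) + (-1 - 4))) = 64*(101 + (-29 - 5)) = 64*(101 - 34) = 64*67 = 4288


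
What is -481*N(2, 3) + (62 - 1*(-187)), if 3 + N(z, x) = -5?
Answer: 4097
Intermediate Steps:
N(z, x) = -8 (N(z, x) = -3 - 5 = -8)
-481*N(2, 3) + (62 - 1*(-187)) = -481*(-8) + (62 - 1*(-187)) = 3848 + (62 + 187) = 3848 + 249 = 4097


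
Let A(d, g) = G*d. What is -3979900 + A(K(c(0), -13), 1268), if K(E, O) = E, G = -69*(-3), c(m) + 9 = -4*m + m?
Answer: -3981763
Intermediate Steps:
c(m) = -9 - 3*m (c(m) = -9 + (-4*m + m) = -9 - 3*m)
G = 207
A(d, g) = 207*d
-3979900 + A(K(c(0), -13), 1268) = -3979900 + 207*(-9 - 3*0) = -3979900 + 207*(-9 + 0) = -3979900 + 207*(-9) = -3979900 - 1863 = -3981763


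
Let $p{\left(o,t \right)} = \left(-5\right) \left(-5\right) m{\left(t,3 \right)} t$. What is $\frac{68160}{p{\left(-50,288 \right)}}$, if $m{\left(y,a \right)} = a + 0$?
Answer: $\frac{142}{45} \approx 3.1556$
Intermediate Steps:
$m{\left(y,a \right)} = a$
$p{\left(o,t \right)} = 75 t$ ($p{\left(o,t \right)} = \left(-5\right) \left(-5\right) 3 t = 25 \cdot 3 t = 75 t$)
$\frac{68160}{p{\left(-50,288 \right)}} = \frac{68160}{75 \cdot 288} = \frac{68160}{21600} = 68160 \cdot \frac{1}{21600} = \frac{142}{45}$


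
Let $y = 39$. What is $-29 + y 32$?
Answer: $1219$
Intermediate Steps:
$-29 + y 32 = -29 + 39 \cdot 32 = -29 + 1248 = 1219$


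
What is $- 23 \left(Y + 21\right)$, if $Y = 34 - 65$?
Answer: $230$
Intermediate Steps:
$Y = -31$
$- 23 \left(Y + 21\right) = - 23 \left(-31 + 21\right) = \left(-23\right) \left(-10\right) = 230$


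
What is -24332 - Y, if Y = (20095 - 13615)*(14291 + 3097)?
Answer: -112698572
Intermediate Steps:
Y = 112674240 (Y = 6480*17388 = 112674240)
-24332 - Y = -24332 - 1*112674240 = -24332 - 112674240 = -112698572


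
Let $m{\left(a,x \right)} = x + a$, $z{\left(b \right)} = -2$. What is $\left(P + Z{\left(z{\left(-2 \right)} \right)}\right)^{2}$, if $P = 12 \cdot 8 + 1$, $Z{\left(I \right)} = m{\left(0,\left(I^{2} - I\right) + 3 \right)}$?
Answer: $11236$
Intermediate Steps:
$m{\left(a,x \right)} = a + x$
$Z{\left(I \right)} = 3 + I^{2} - I$ ($Z{\left(I \right)} = 0 + \left(\left(I^{2} - I\right) + 3\right) = 0 + \left(3 + I^{2} - I\right) = 3 + I^{2} - I$)
$P = 97$ ($P = 96 + 1 = 97$)
$\left(P + Z{\left(z{\left(-2 \right)} \right)}\right)^{2} = \left(97 + \left(3 + \left(-2\right)^{2} - -2\right)\right)^{2} = \left(97 + \left(3 + 4 + 2\right)\right)^{2} = \left(97 + 9\right)^{2} = 106^{2} = 11236$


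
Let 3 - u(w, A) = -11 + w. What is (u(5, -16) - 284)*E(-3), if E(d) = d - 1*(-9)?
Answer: -1650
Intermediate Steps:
E(d) = 9 + d (E(d) = d + 9 = 9 + d)
u(w, A) = 14 - w (u(w, A) = 3 - (-11 + w) = 3 + (11 - w) = 14 - w)
(u(5, -16) - 284)*E(-3) = ((14 - 1*5) - 284)*(9 - 3) = ((14 - 5) - 284)*6 = (9 - 284)*6 = -275*6 = -1650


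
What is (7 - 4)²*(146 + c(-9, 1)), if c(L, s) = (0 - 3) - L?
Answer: 1368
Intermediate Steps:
c(L, s) = -3 - L
(7 - 4)²*(146 + c(-9, 1)) = (7 - 4)²*(146 + (-3 - 1*(-9))) = 3²*(146 + (-3 + 9)) = 9*(146 + 6) = 9*152 = 1368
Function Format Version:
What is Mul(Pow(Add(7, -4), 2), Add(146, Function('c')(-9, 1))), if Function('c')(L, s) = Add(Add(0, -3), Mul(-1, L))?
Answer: 1368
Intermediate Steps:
Function('c')(L, s) = Add(-3, Mul(-1, L))
Mul(Pow(Add(7, -4), 2), Add(146, Function('c')(-9, 1))) = Mul(Pow(Add(7, -4), 2), Add(146, Add(-3, Mul(-1, -9)))) = Mul(Pow(3, 2), Add(146, Add(-3, 9))) = Mul(9, Add(146, 6)) = Mul(9, 152) = 1368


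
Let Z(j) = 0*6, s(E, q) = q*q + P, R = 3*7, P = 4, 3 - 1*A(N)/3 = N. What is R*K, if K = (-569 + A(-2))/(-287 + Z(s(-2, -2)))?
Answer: 1662/41 ≈ 40.537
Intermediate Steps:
A(N) = 9 - 3*N
R = 21
s(E, q) = 4 + q**2 (s(E, q) = q*q + 4 = q**2 + 4 = 4 + q**2)
Z(j) = 0
K = 554/287 (K = (-569 + (9 - 3*(-2)))/(-287 + 0) = (-569 + (9 + 6))/(-287) = (-569 + 15)*(-1/287) = -554*(-1/287) = 554/287 ≈ 1.9303)
R*K = 21*(554/287) = 1662/41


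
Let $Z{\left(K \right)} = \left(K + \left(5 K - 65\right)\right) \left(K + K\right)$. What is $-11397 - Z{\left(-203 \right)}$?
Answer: $-532295$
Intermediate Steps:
$Z{\left(K \right)} = 2 K \left(-65 + 6 K\right)$ ($Z{\left(K \right)} = \left(K + \left(-65 + 5 K\right)\right) 2 K = \left(-65 + 6 K\right) 2 K = 2 K \left(-65 + 6 K\right)$)
$-11397 - Z{\left(-203 \right)} = -11397 - 2 \left(-203\right) \left(-65 + 6 \left(-203\right)\right) = -11397 - 2 \left(-203\right) \left(-65 - 1218\right) = -11397 - 2 \left(-203\right) \left(-1283\right) = -11397 - 520898 = -532295$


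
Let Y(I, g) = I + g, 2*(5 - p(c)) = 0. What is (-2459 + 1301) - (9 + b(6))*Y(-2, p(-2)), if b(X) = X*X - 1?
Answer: -1290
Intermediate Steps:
p(c) = 5 (p(c) = 5 - ½*0 = 5 + 0 = 5)
b(X) = -1 + X² (b(X) = X² - 1 = -1 + X²)
(-2459 + 1301) - (9 + b(6))*Y(-2, p(-2)) = (-2459 + 1301) - (9 + (-1 + 6²))*(-2 + 5) = -1158 - (9 + (-1 + 36))*3 = -1158 - (9 + 35)*3 = -1158 - 44*3 = -1158 - 1*132 = -1158 - 132 = -1290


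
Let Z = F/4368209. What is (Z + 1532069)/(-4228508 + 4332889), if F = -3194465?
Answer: 6692394399956/455958023629 ≈ 14.678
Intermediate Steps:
Z = -3194465/4368209 ≈ -0.73130
(Z + 1532069)/(-4228508 + 4332889) = (-3194465/4368209 + 1532069)/(-4228508 + 4332889) = (6692394399956/4368209)/104381 = (6692394399956/4368209)*(1/104381) = 6692394399956/455958023629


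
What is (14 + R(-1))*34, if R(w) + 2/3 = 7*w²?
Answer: 2074/3 ≈ 691.33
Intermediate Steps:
R(w) = -⅔ + 7*w²
(14 + R(-1))*34 = (14 + (-⅔ + 7*(-1)²))*34 = (14 + (-⅔ + 7*1))*34 = (14 + (-⅔ + 7))*34 = (14 + 19/3)*34 = (61/3)*34 = 2074/3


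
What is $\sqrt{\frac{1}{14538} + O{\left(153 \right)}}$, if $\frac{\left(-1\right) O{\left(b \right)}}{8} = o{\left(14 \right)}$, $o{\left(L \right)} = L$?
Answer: $\frac{i \sqrt{23671571190}}{14538} \approx 10.583 i$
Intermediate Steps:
$O{\left(b \right)} = -112$ ($O{\left(b \right)} = \left(-8\right) 14 = -112$)
$\sqrt{\frac{1}{14538} + O{\left(153 \right)}} = \sqrt{\frac{1}{14538} - 112} = \sqrt{- \frac{1628255}{14538}} = \frac{i \sqrt{23671571190}}{14538}$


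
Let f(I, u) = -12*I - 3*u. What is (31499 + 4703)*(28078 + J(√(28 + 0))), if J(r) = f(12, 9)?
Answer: 1010289214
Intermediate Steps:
J(r) = -171 (J(r) = -12*12 - 3*9 = -144 - 27 = -171)
(31499 + 4703)*(28078 + J(√(28 + 0))) = (31499 + 4703)*(28078 - 171) = 36202*27907 = 1010289214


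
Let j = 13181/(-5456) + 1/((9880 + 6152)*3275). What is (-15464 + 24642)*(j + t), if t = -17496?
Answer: -1437706310842648301/8952068400 ≈ -1.6060e+8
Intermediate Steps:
j = -43254110209/17904136800 (j = 13181*(-1/5456) + (1/3275)/16032 = -13181/5456 + (1/16032)*(1/3275) = -13181/5456 + 1/52504800 = -43254110209/17904136800 ≈ -2.4159)
(-15464 + 24642)*(j + t) = (-15464 + 24642)*(-43254110209/17904136800 - 17496) = 9178*(-313294031563009/17904136800) = -1437706310842648301/8952068400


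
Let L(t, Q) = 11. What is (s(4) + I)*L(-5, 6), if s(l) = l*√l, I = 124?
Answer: 1452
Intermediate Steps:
s(l) = l^(3/2)
(s(4) + I)*L(-5, 6) = (4^(3/2) + 124)*11 = (8 + 124)*11 = 132*11 = 1452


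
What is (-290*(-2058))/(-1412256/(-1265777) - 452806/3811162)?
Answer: 287910814349926068/480918498121 ≈ 5.9867e+5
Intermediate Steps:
(-290*(-2058))/(-1412256/(-1265777) - 452806/3811162) = 596820/(-1412256*(-1/1265777) - 452806*1/3811162) = 596820/(1412256/1265777 - 226403/1905581) = 596820/(2404592490605/2412040601437) = 596820*(2412040601437/2404592490605) = 287910814349926068/480918498121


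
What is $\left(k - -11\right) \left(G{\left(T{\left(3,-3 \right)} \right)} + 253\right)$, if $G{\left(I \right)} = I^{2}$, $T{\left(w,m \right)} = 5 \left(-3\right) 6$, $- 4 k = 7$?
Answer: $\frac{309061}{4} \approx 77265.0$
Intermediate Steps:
$k = - \frac{7}{4}$ ($k = \left(- \frac{1}{4}\right) 7 = - \frac{7}{4} \approx -1.75$)
$T{\left(w,m \right)} = -90$ ($T{\left(w,m \right)} = \left(-15\right) 6 = -90$)
$\left(k - -11\right) \left(G{\left(T{\left(3,-3 \right)} \right)} + 253\right) = \left(- \frac{7}{4} - -11\right) \left(\left(-90\right)^{2} + 253\right) = \left(- \frac{7}{4} + 11\right) \left(8100 + 253\right) = \frac{37}{4} \cdot 8353 = \frac{309061}{4}$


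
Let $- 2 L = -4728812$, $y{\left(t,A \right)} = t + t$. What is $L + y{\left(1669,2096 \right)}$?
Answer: $2367744$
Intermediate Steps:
$y{\left(t,A \right)} = 2 t$
$L = 2364406$ ($L = \left(- \frac{1}{2}\right) \left(-4728812\right) = 2364406$)
$L + y{\left(1669,2096 \right)} = 2364406 + 2 \cdot 1669 = 2364406 + 3338 = 2367744$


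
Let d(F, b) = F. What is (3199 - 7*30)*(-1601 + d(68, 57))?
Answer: -4582137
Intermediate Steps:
(3199 - 7*30)*(-1601 + d(68, 57)) = (3199 - 7*30)*(-1601 + 68) = (3199 - 210)*(-1533) = 2989*(-1533) = -4582137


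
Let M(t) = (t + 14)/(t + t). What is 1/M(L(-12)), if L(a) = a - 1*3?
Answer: 30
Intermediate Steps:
L(a) = -3 + a (L(a) = a - 3 = -3 + a)
M(t) = (14 + t)/(2*t) (M(t) = (14 + t)/((2*t)) = (14 + t)*(1/(2*t)) = (14 + t)/(2*t))
1/M(L(-12)) = 1/((14 + (-3 - 12))/(2*(-3 - 12))) = 1/((½)*(14 - 15)/(-15)) = 1/((½)*(-1/15)*(-1)) = 1/(1/30) = 30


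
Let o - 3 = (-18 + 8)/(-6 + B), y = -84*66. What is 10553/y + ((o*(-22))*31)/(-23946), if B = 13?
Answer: -41126759/22126104 ≈ -1.8587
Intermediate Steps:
y = -5544
o = 11/7 (o = 3 + (-18 + 8)/(-6 + 13) = 3 - 10/7 = 11/7 ≈ 1.5714)
10553/y + ((o*(-22))*31)/(-23946) = 10553/(-5544) + (((11/7)*(-22))*31)/(-23946) = 10553*(-1/5544) - 242/7*31*(-1/23946) = -10553/5544 - 7502/7*(-1/23946) = -10553/5544 + 3751/83811 = -41126759/22126104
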